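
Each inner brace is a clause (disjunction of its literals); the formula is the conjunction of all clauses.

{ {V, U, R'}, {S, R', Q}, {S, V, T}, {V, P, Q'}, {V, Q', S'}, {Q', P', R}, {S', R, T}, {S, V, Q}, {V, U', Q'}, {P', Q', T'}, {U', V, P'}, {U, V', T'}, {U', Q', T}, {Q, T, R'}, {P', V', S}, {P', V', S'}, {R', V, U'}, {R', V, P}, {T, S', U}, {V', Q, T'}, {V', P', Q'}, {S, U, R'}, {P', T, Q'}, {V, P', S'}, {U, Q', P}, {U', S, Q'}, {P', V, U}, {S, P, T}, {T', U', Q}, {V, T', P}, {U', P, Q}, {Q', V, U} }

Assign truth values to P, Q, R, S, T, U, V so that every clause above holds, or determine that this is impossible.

Suppose V = 1.
Suppose U = 1.
Suppose Q = 1.
The clause (T) is unit, so T = 1.
The clause (P') is unit, so P = 0.
The clause (S) is unit, so S = 1.
Every clause is now satisfied; R is unconstrained.

P: 0, Q: 1, R: 1, S: 1, T: 1, U: 1, V: 1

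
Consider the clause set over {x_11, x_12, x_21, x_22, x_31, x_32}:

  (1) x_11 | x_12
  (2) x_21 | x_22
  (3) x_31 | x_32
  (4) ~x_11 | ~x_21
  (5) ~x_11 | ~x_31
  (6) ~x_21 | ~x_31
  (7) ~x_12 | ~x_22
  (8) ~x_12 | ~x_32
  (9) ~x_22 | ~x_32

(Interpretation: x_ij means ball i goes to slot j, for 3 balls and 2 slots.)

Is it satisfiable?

No

Suppose x_11 = 1.
Unit clause (~x_21) forces x_21 = 0.
Unit clause (x_22) forces x_22 = 1.
Unit clause (~x_31) forces x_31 = 0.
Unit clause (x_32) forces x_32 = 1.
Now (~x_32) is unsatisfied and unit — conflict.
Undo x_11 and try x_11 = 0.
Unit clause (x_12) forces x_12 = 1.
Unit clause (~x_22) forces x_22 = 0.
Unit clause (x_21) forces x_21 = 1.
Unit clause (~x_31) forces x_31 = 0.
Unit clause (x_32) forces x_32 = 1.
Now (~x_32) is unsatisfied and unit — conflict.
Neither x_11 = 1 nor x_11 = 0 works.
No assignment satisfies every clause.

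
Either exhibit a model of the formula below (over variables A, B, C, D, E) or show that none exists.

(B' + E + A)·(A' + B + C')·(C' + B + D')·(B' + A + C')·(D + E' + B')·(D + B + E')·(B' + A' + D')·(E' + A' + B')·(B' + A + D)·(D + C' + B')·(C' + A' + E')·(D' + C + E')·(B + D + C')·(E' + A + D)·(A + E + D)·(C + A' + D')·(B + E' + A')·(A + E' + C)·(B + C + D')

A ↦ 1; B ↦ 1; C ↦ 0; D ↦ 0; E ↦ 0

Try B = 1.
Try E = 0.
(A) alone gives A = 1.
(D') alone gives D = 0.
(C') alone gives C = 0.
Every clause now holds.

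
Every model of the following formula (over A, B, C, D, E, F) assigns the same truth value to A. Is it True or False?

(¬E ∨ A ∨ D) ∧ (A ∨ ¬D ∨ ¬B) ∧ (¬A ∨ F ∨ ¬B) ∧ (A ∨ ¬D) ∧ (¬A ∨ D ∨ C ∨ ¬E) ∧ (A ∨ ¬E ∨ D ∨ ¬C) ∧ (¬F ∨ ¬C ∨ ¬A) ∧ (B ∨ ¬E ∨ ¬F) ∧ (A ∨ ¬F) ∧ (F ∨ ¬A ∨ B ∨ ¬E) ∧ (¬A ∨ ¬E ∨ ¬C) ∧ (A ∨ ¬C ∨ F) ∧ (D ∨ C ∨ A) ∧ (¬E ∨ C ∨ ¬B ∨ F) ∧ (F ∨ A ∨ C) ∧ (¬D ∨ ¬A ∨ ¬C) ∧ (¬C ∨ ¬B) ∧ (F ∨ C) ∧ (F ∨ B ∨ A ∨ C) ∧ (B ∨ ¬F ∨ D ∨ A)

True

Suppose A = False.
Unit clause (¬D) forces D = False.
Unit clause (¬E) forces E = False.
Unit clause (¬F) forces F = False.
Unit clause (¬C) forces C = False.
But (C) is also a unit clause — contradiction.
So every satisfying assignment has A = True.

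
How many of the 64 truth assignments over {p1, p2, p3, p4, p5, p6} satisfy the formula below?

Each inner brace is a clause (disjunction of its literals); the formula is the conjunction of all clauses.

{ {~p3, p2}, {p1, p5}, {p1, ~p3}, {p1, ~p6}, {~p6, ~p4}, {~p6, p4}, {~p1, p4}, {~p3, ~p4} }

There are 2^6 = 64 truth assignments over (p1, p2, p3, p4, p5, p6).
Split on p3. With p3 = 1, the clauses containing p3 are satisfied and ~p3 drops from the rest; 0 of the 2^5 = 32 assignments to the other variables satisfy what remains.
With p3 = 0, by the same count on the reduced clause set, 8 assignments work.
Total: 0 + 8 = 8.

8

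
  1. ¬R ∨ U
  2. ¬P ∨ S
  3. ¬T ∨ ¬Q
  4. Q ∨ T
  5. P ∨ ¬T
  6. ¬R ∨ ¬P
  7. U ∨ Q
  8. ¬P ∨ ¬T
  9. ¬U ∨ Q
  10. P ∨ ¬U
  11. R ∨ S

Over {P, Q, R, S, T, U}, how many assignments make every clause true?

There are 2^6 = 64 truth assignments over (P, Q, R, S, T, U).
Split on Q. With Q = True, the clauses containing Q are satisfied and ¬Q drops from the rest; 3 of the 2^5 = 32 assignments to the other variables satisfy what remains.
With Q = False, by the same count on the reduced clause set, 0 assignments work.
Total: 3 + 0 = 3.

3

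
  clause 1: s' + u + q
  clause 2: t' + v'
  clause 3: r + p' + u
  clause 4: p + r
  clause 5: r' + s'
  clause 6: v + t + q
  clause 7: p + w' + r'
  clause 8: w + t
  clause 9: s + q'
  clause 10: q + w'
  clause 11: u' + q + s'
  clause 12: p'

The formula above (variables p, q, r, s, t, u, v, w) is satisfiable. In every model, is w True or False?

Suppose w = 1.
The clause (q) is unit, so q = 1.
The clause (s) is unit, so s = 1.
The clause (r') is unit, so r = 0.
The clause (p) is unit, so p = 1.
Now (p') is unsatisfied and unit — conflict.
So every satisfying assignment has w = False.

False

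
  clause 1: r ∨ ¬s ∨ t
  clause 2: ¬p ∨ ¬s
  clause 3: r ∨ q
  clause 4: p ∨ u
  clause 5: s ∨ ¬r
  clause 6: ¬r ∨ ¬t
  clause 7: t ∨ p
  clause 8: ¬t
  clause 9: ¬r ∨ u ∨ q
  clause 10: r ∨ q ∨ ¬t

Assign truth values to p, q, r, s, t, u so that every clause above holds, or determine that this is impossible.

The clause (¬t) is unit, so t = False.
The clause (p) is unit, so p = True.
The clause (¬s) is unit, so s = False.
The clause (¬r) is unit, so r = False.
The clause (q) is unit, so q = True.
All clauses hold; u can take either value.

p: True; q: True; r: False; s: False; t: False; u: False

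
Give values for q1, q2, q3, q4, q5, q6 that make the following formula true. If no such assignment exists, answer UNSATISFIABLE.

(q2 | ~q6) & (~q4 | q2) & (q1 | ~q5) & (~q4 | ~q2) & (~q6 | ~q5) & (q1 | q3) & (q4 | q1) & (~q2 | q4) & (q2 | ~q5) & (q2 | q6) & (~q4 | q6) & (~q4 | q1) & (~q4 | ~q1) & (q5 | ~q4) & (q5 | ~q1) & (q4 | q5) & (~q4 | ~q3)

UNSATISFIABLE

Branch on q2: set q2 = 1.
(~q4) alone gives q4 = 0.
But (q4) is also a unit clause — contradiction.
That branch fails; take q2 = 0 instead.
(~q6) alone gives q6 = 0.
But (q6) is also a unit clause — contradiction.
Both values of q2 lead to a conflict.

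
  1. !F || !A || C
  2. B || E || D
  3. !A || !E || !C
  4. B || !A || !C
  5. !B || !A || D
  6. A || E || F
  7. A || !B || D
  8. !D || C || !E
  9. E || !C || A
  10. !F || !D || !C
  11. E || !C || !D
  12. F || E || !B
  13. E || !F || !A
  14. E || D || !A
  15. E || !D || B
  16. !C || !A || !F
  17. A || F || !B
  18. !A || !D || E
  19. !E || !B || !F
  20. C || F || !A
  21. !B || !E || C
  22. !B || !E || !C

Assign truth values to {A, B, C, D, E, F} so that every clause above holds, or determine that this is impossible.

Branch on F: set F = true.
Branch on A: set A = false.
Branch on B: set B = true.
From the singleton clause (D), D = true.
From the singleton clause (!C), C = false.
From the singleton clause (!E), E = false.
All clauses are satisfied.

A ↦ false; B ↦ true; C ↦ false; D ↦ true; E ↦ false; F ↦ true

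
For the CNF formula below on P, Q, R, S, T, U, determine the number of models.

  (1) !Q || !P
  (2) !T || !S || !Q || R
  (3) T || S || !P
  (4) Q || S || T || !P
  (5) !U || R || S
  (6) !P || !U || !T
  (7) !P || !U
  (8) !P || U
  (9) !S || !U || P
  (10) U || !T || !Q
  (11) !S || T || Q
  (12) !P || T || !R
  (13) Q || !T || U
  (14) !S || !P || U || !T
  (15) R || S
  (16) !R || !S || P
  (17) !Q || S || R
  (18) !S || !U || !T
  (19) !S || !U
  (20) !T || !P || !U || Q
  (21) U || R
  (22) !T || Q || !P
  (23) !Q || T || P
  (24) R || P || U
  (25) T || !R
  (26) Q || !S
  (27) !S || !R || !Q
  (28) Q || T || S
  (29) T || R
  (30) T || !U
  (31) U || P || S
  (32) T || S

2

There are 2^6 = 64 truth assignments over (P, Q, R, S, T, U).
Split on P. With P = true, the clauses containing P are satisfied and !P drops from the rest; 0 of the 2^5 = 32 assignments to the other variables satisfy what remains.
With P = false, by the same count on the reduced clause set, 2 assignments work.
(One model: P=F, Q=F, R=T, S=F, T=T, U=T.)
Total: 0 + 2 = 2.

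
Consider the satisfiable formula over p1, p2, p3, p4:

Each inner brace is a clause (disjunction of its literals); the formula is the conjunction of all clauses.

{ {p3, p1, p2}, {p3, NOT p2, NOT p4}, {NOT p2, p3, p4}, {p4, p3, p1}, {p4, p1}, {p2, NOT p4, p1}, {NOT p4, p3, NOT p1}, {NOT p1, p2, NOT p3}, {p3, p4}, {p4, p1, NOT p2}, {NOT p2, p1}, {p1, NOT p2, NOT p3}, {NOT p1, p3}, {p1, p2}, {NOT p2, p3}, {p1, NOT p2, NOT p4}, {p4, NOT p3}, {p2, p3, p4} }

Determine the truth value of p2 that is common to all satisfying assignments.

True

Suppose p2 = false.
(p1) alone gives p1 = true.
(NOT p3) alone gives p3 = false.
That conflicts with the unit clause (p3).
So every satisfying assignment has p2 = True.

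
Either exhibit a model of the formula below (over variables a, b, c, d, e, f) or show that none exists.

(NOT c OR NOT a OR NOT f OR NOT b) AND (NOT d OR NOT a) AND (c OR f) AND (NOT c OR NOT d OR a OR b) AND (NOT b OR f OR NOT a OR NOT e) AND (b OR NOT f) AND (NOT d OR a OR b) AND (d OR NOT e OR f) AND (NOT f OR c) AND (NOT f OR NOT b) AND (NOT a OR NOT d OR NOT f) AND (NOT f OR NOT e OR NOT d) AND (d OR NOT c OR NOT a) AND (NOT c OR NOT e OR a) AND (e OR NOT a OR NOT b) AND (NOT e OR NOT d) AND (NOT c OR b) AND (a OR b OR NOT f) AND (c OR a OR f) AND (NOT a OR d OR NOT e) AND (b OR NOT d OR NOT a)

Try d = true.
From the singleton clause (NOT a), a = false.
From the singleton clause (b), b = true.
From the singleton clause (NOT f), f = false.
From the singleton clause (c), c = true.
From the singleton clause (NOT e), e = false.
This assignment satisfies each clause.

a=false, b=true, c=true, d=true, e=false, f=false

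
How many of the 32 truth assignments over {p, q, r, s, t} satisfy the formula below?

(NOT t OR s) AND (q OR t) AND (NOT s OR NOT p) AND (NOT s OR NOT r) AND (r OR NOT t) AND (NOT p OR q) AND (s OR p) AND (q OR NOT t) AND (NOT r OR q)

There are 2^5 = 32 truth assignments over (p, q, r, s, t).
Split on p. With p = true, the clauses containing p are satisfied and NOT p drops from the rest; 2 of the 2^4 = 16 assignments to the other variables satisfy what remains.
With p = false, by the same count on the reduced clause set, 1 assignment works.
(One model: p=F, q=T, r=F, s=T, t=F.)
Total: 2 + 1 = 3.

3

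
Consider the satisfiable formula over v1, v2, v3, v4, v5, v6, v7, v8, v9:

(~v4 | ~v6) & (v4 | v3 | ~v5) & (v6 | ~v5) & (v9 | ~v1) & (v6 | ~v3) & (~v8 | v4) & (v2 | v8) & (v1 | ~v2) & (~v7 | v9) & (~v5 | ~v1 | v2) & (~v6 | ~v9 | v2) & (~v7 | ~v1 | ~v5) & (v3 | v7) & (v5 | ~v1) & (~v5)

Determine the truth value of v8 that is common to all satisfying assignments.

Suppose v8 = 0.
The clause (v2) is unit, so v2 = 1.
The clause (v1) is unit, so v1 = 1.
The clause (v9) is unit, so v9 = 1.
The clause (v5) is unit, so v5 = 1.
Now (~v5) is unsatisfied and unit — conflict.
So every satisfying assignment has v8 = True.

True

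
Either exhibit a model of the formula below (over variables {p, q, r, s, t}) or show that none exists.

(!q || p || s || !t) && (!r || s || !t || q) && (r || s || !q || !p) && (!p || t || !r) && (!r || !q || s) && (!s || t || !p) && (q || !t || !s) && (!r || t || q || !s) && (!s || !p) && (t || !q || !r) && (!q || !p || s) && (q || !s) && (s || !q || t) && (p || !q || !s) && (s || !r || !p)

p ↦ false; q ↦ false; r ↦ true; s ↦ false; t ↦ false

Try s = false.
Try r = true.
From the singleton clause (!q), q = false.
From the singleton clause (!t), t = false.
From the singleton clause (!p), p = false.
All clauses are satisfied.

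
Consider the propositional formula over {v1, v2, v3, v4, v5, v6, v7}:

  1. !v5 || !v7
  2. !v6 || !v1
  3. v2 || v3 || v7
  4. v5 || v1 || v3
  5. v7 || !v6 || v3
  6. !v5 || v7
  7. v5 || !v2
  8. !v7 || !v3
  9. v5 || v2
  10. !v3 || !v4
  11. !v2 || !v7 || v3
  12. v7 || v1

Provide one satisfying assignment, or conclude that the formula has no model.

UNSATISFIABLE

Try v5 = false.
From the singleton clause (!v2), v2 = false.
Now (v2) is unsatisfied and unit — conflict.
Backtrack on v5: now try v5 = true.
From the singleton clause (!v7), v7 = false.
Now (v7) is unsatisfied and unit — conflict.
Either choice for v5 ends in contradiction.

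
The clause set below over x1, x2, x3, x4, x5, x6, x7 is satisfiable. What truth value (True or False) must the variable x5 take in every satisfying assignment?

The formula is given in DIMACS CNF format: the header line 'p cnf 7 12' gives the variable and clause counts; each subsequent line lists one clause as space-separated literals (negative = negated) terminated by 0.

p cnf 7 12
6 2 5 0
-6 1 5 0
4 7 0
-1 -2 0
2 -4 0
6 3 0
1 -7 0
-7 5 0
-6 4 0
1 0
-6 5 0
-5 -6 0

True

Suppose x5 = False.
From the singleton clause (¬x7), x7 = False.
From the singleton clause (x4), x4 = True.
From the singleton clause (x2), x2 = True.
From the singleton clause (¬x1), x1 = False.
Now (x1) is unsatisfied and unit — conflict.
So every satisfying assignment has x5 = True.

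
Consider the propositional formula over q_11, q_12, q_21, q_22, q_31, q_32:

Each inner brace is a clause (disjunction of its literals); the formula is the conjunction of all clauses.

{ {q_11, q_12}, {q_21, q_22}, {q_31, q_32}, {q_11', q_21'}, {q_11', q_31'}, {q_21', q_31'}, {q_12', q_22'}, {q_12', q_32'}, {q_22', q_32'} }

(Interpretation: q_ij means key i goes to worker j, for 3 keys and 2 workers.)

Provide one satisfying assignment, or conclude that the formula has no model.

UNSATISFIABLE

Try q_11 = 1.
Unit clause (q_21') forces q_21 = 0.
Unit clause (q_22) forces q_22 = 1.
Unit clause (q_31') forces q_31 = 0.
Unit clause (q_32) forces q_32 = 1.
But (q_32') is also a unit clause — contradiction.
Backtrack on q_11: now try q_11 = 0.
Unit clause (q_12) forces q_12 = 1.
Unit clause (q_22') forces q_22 = 0.
Unit clause (q_21) forces q_21 = 1.
Unit clause (q_31') forces q_31 = 0.
Unit clause (q_32) forces q_32 = 1.
But (q_32') is also a unit clause — contradiction.
Both values of q_11 lead to a conflict.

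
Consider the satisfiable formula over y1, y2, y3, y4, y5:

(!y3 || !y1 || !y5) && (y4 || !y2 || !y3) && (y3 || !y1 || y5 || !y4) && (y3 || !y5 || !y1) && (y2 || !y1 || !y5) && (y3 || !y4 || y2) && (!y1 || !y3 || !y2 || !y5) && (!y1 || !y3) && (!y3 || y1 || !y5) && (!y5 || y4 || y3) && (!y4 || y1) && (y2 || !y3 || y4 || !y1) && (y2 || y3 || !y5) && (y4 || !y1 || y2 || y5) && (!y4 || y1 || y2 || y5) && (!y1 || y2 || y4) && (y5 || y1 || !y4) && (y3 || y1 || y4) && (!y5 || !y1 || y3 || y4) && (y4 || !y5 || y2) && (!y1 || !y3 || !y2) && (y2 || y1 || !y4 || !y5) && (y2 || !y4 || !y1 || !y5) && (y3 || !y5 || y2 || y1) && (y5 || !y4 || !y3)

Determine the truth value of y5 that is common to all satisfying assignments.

Suppose y5 = true.
Suppose y3 = false.
The clause (!y1) is unit, so y1 = false.
The clause (y4) is unit, so y4 = true.
But (!y4) is also a unit clause — contradiction.
Undo y3 and try y3 = true.
The clause (!y1) is unit, so y1 = false.
But (y1) is also a unit clause — contradiction.
Neither y3 = true nor y3 = false works.
So every satisfying assignment has y5 = False.

False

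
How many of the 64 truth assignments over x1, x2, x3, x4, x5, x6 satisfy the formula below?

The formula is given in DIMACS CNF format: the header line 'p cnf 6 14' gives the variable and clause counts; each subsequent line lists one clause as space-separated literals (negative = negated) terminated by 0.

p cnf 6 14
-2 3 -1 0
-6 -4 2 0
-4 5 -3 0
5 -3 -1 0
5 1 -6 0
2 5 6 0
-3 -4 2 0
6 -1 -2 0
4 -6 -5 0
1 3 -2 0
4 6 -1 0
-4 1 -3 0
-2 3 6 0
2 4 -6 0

There are 2^6 = 64 truth assignments over (x1, x2, x3, x4, x5, x6).
Split on x1. With x1 = True, the clauses containing x1 are satisfied and ¬x1 drops from the rest; 2 of the 2^5 = 32 assignments to the other variables satisfy what remains.
With x1 = False, by the same count on the reduced clause set, 5 assignments work.
(One model: x1=F, x2=F, x3=F, x4=F, x5=T, x6=F.)
Total: 2 + 5 = 7.

7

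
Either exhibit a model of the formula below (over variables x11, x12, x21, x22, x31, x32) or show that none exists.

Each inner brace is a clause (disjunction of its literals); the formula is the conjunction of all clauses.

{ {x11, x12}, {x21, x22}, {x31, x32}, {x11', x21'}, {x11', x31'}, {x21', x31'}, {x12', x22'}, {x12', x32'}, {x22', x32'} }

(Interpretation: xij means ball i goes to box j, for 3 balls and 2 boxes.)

Try x11 = 1.
Unit clause (x21') forces x21 = 0.
Unit clause (x22) forces x22 = 1.
Unit clause (x31') forces x31 = 0.
Unit clause (x32) forces x32 = 1.
Now (x32') is unsatisfied and unit — conflict.
Backtrack on x11: now try x11 = 0.
Unit clause (x12) forces x12 = 1.
Unit clause (x22') forces x22 = 0.
Unit clause (x21) forces x21 = 1.
Unit clause (x31') forces x31 = 0.
Unit clause (x32) forces x32 = 1.
Now (x32') is unsatisfied and unit — conflict.
Either choice for x11 ends in contradiction.

UNSATISFIABLE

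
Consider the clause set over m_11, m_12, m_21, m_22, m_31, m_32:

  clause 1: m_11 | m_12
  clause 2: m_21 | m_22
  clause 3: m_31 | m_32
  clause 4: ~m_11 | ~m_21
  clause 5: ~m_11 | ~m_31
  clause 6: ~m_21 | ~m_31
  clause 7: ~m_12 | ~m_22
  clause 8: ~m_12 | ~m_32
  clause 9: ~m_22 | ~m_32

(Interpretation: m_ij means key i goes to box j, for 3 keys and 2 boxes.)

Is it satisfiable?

Case m_11 = 1:
Unit clause (~m_21) forces m_21 = 0.
Unit clause (m_22) forces m_22 = 1.
Unit clause (~m_31) forces m_31 = 0.
Unit clause (m_32) forces m_32 = 1.
That conflicts with the unit clause (~m_32).
Backtrack on m_11: now try m_11 = 0.
Unit clause (m_12) forces m_12 = 1.
Unit clause (~m_22) forces m_22 = 0.
Unit clause (m_21) forces m_21 = 1.
Unit clause (~m_31) forces m_31 = 0.
Unit clause (m_32) forces m_32 = 1.
That conflicts with the unit clause (~m_32).
Neither m_11 = 1 nor m_11 = 0 works.
No assignment satisfies every clause.

No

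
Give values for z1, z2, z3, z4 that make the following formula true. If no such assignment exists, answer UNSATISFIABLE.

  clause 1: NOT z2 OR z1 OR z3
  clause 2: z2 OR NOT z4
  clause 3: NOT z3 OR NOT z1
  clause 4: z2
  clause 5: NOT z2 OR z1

z1=true; z2=true; z3=false; z4=true

(z2) alone gives z2 = true.
(z1) alone gives z1 = true.
(NOT z3) alone gives z3 = false.
All clauses hold; z4 can take either value.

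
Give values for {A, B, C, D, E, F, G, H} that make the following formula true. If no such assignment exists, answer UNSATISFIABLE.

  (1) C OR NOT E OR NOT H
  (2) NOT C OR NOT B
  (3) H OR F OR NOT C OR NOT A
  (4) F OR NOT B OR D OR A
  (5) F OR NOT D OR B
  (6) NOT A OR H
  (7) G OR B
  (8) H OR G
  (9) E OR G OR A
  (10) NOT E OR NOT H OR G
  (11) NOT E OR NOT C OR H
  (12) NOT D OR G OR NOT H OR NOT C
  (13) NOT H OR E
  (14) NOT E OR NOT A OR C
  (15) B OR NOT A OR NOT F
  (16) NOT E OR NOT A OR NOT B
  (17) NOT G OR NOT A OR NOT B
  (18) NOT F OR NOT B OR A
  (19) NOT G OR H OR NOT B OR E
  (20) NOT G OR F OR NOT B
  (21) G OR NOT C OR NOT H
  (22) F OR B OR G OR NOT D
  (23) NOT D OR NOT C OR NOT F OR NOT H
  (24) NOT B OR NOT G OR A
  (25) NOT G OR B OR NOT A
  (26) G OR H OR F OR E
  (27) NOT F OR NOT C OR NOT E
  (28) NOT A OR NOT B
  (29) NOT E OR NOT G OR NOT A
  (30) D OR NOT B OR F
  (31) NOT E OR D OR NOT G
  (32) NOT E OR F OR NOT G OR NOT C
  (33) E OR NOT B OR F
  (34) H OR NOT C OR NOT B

A: false; B: false; C: false; D: false; E: false; F: false; G: true; H: false

Suppose C = false.
Suppose E = false.
Unit clause (NOT H) forces H = false.
Unit clause (NOT A) forces A = false.
Unit clause (G) forces G = true.
Unit clause (NOT B) forces B = false.
Suppose F = false.
Unit clause (NOT D) forces D = false.
This assignment satisfies each clause.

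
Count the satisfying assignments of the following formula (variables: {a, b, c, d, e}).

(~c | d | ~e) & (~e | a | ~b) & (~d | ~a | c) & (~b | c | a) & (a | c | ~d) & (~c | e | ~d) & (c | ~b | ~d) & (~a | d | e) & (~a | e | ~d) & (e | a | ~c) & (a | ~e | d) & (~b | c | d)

There are 2^5 = 32 truth assignments over (a, b, c, d, e).
Split on b. With b = 1, the clauses containing b are satisfied and ~b drops from the rest; 1 of the 2^4 = 16 assignments to the other variables satisfy what remains.
With b = 0, by the same count on the reduced clause set, 4 assignments work.
Total: 1 + 4 = 5.

5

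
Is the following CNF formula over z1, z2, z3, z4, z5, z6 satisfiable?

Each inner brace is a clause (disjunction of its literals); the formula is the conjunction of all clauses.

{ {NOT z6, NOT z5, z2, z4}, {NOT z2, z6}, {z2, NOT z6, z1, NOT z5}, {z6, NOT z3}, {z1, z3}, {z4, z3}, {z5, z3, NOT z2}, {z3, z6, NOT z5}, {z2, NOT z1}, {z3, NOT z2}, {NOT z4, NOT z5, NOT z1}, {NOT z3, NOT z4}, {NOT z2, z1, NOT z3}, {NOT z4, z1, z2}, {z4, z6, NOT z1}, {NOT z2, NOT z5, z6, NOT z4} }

Yes, satisfiable

Branch on z2: set z2 = false.
Unit clause (NOT z1) forces z1 = false.
Unit clause (z3) forces z3 = true.
Unit clause (z6) forces z6 = true.
Unit clause (NOT z5) forces z5 = false.
Unit clause (NOT z4) forces z4 = false.
All clauses are satisfied.
A satisfying assignment: z1 ↦ false,  z2 ↦ false,  z3 ↦ true,  z4 ↦ false,  z5 ↦ false,  z6 ↦ true.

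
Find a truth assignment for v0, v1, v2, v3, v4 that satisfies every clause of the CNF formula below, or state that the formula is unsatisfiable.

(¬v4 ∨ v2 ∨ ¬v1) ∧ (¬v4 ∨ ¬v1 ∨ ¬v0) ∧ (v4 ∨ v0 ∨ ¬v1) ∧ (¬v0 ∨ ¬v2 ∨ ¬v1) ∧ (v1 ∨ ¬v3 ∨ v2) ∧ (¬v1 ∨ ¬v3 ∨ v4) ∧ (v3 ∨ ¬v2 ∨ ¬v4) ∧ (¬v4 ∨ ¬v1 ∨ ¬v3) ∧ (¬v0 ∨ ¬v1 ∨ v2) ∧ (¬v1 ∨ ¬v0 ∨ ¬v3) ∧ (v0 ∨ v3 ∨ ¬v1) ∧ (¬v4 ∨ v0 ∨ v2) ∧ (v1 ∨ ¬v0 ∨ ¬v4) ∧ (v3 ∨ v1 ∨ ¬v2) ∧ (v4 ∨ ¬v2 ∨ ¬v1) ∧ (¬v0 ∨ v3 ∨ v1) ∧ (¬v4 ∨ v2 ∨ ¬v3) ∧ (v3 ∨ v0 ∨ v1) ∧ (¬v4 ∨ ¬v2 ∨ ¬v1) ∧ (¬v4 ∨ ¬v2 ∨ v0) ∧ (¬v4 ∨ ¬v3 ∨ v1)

v0: True,  v1: False,  v2: True,  v3: True,  v4: False

Try v4 = False.
Try v0 = True.
Try v2 = True.
Unit clause (¬v1) forces v1 = False.
Unit clause (v3) forces v3 = True.
This assignment satisfies each clause.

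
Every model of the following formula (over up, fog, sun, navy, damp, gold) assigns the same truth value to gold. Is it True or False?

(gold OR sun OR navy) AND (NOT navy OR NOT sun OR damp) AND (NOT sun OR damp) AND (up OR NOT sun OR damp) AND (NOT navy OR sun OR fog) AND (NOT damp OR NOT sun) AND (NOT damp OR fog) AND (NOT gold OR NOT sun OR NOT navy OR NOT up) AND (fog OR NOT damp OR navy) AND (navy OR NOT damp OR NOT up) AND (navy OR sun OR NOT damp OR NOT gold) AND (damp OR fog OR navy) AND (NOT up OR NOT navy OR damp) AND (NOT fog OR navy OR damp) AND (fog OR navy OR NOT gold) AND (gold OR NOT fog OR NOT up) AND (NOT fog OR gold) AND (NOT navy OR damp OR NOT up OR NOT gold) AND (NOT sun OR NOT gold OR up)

True

Suppose gold = false.
The clause (NOT fog) is unit, so fog = false.
The clause (NOT damp) is unit, so damp = false.
The clause (NOT sun) is unit, so sun = false.
The clause (navy) is unit, so navy = true.
That conflicts with the unit clause (NOT navy).
So every satisfying assignment has gold = True.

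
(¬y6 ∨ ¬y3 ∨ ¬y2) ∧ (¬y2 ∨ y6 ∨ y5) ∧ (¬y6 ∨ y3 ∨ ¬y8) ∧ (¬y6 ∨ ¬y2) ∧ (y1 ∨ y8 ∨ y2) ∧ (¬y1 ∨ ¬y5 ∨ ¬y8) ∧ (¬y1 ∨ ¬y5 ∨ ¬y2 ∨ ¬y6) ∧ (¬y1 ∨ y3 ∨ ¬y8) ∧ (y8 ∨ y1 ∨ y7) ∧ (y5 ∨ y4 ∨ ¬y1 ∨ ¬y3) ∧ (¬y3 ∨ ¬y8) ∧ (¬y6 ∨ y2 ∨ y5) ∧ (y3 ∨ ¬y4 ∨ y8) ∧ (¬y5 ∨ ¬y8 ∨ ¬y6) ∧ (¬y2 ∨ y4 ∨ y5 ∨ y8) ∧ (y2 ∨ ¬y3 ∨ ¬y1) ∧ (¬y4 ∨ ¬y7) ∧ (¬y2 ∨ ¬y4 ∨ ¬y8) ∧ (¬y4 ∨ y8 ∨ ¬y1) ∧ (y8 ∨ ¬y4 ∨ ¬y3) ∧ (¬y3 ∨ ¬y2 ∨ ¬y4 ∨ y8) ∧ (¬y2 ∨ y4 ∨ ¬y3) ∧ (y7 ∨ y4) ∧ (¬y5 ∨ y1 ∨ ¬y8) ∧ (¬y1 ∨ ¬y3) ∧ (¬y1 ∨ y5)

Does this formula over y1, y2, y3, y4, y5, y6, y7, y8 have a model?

Yes

Suppose y6 = False.
Suppose y2 = False.
Suppose y1 = False.
Unit clause (y8) forces y8 = True.
Unit clause (¬y3) forces y3 = False.
Unit clause (¬y5) forces y5 = False.
Suppose y4 = False.
Unit clause (y7) forces y7 = True.
All clauses are satisfied.
A satisfying assignment: y1=False,  y2=False,  y3=False,  y4=False,  y5=False,  y6=False,  y7=True,  y8=True.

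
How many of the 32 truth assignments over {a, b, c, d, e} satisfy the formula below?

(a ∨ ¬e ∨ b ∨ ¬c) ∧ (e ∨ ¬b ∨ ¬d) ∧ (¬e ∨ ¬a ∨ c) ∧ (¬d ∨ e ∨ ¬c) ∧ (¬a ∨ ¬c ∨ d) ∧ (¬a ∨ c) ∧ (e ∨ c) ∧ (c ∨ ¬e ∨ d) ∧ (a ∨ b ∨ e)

There are 2^5 = 32 truth assignments over (a, b, c, d, e).
Split on d. With d = True, the clauses containing d are satisfied and ¬d drops from the rest; 5 of the 2^4 = 16 assignments to the other variables satisfy what remains.
With d = False, by the same count on the reduced clause set, 2 assignments work.
(One model: a=F, b=F, c=F, d=T, e=T.)
Total: 5 + 2 = 7.

7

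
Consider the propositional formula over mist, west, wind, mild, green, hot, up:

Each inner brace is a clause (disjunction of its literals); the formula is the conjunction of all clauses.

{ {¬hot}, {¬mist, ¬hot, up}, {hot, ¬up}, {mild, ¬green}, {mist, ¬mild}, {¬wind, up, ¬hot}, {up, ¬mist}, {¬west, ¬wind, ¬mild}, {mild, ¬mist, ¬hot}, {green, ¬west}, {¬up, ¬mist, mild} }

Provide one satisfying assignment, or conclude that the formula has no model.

(¬hot) alone gives hot = False.
(¬up) alone gives up = False.
(¬mist) alone gives mist = False.
(¬mild) alone gives mild = False.
(¬green) alone gives green = False.
(¬west) alone gives west = False.
Every clause is now satisfied; wind is unconstrained.

mist ↦ False, west ↦ False, wind ↦ True, mild ↦ False, green ↦ False, hot ↦ False, up ↦ False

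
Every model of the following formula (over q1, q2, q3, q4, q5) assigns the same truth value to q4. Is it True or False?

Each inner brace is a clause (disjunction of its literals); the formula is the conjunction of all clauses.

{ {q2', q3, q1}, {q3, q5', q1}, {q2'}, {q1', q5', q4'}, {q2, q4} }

True

Suppose q4 = 0.
(q2') alone gives q2 = 0.
Now (q2) is unsatisfied and unit — conflict.
So every satisfying assignment has q4 = True.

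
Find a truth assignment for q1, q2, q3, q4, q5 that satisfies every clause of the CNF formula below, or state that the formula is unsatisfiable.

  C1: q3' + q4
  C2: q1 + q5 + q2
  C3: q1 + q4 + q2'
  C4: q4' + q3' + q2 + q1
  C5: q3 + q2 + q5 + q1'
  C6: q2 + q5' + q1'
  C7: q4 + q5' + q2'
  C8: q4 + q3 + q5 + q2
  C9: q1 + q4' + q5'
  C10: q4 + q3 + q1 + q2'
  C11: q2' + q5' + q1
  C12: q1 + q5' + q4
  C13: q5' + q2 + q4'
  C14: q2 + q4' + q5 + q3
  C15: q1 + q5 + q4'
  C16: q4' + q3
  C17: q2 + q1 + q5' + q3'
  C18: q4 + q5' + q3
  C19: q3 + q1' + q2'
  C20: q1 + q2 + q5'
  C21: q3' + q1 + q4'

q1=1; q2=1; q3=1; q4=1; q5=0

Suppose q3 = 1.
Unit clause (q4) forces q4 = 1.
Unit clause (q1) forces q1 = 1.
Suppose q2 = 1.
No clause remains; q5 is free.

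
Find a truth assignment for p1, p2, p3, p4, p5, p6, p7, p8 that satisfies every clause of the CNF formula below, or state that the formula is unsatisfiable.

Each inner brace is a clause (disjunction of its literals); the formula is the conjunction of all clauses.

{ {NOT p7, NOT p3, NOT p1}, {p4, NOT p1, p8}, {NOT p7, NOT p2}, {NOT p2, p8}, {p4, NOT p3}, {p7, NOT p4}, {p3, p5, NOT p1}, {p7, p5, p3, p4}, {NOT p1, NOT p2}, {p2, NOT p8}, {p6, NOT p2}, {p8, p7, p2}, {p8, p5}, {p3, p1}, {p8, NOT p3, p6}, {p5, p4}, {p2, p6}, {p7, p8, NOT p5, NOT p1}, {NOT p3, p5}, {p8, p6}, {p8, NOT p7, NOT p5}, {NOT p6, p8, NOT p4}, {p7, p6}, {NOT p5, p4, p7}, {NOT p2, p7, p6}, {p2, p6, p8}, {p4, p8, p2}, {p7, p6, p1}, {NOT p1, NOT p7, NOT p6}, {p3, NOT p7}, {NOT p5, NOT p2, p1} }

Case p7 = false:
Unit clause (NOT p4) forces p4 = false.
Unit clause (NOT p3) forces p3 = false.
Unit clause (p5) forces p5 = true.
But (NOT p5) is also a unit clause — contradiction.
Undo p7 and try p7 = true.
Unit clause (NOT p2) forces p2 = false.
Unit clause (NOT p8) forces p8 = false.
Unit clause (p5) forces p5 = true.
But (NOT p5) is also a unit clause — contradiction.
Neither p7 = true nor p7 = false works.

UNSATISFIABLE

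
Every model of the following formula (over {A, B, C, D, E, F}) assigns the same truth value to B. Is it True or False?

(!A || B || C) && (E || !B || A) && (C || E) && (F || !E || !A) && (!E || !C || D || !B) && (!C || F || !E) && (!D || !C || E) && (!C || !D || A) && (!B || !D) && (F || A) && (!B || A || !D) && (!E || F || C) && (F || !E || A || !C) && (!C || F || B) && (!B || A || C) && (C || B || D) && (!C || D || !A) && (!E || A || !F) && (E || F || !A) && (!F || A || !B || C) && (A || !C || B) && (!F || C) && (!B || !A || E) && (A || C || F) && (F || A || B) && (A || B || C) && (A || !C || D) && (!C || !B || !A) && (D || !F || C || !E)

Suppose B = true.
Unit clause (!D) forces D = false.
Case E = true:
Unit clause (!C) forces C = false.
Unit clause (F) forces F = true.
That conflicts with the unit clause (!F).
Undo E and try E = false.
Unit clause (A) forces A = true.
That conflicts with the unit clause (!A).
Both values of E lead to a conflict.
So every satisfying assignment has B = False.

False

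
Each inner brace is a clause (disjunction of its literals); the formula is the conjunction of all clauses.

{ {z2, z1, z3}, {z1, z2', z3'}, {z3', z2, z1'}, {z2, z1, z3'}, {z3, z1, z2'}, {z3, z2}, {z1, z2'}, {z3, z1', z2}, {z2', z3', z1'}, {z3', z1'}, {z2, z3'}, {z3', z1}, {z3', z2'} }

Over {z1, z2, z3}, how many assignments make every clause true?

There are 2^3 = 8 truth assignments over (z1, z2, z3).
Split on z2. With z2 = 1, the clauses containing z2 are satisfied and z2' drops from the rest; 1 of the 2^2 = 4 assignments to the other variables satisfy what remains.
With z2 = 0, by the same count on the reduced clause set, 0 assignments work.
(One model: z1=T, z2=T, z3=F.)
Total: 1 + 0 = 1.

1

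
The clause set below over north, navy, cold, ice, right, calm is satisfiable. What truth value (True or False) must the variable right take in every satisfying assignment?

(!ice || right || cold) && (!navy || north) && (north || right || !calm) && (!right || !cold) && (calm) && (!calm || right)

True

Suppose right = false.
The clause (calm) is unit, so calm = true.
Now (!calm) is unsatisfied and unit — conflict.
So every satisfying assignment has right = True.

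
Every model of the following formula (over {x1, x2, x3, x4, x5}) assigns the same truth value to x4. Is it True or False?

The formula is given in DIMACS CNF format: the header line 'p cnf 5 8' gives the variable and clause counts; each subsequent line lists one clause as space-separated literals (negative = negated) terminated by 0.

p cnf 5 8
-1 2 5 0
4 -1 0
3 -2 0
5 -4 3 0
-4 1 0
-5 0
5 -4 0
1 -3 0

Suppose x4 = True.
From the singleton clause (x1), x1 = True.
From the singleton clause (¬x5), x5 = False.
That conflicts with the unit clause (x5).
So every satisfying assignment has x4 = False.

False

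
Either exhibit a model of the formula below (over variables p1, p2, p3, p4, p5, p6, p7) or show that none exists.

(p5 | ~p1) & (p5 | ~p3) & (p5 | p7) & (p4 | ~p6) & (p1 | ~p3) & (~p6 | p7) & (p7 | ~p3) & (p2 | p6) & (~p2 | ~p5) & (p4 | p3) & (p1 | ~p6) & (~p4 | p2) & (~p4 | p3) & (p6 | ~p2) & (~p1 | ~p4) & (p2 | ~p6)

UNSATISFIABLE

Suppose p5 = 1.
The clause (~p2) is unit, so p2 = 0.
The clause (p6) is unit, so p6 = 1.
But (~p6) is also a unit clause — contradiction.
So p5 must be the other value — set p5 = 0.
The clause (~p1) is unit, so p1 = 0.
The clause (~p3) is unit, so p3 = 0.
The clause (p7) is unit, so p7 = 1.
The clause (p4) is unit, so p4 = 1.
But (~p4) is also a unit clause — contradiction.
Neither p5 = 1 nor p5 = 0 works.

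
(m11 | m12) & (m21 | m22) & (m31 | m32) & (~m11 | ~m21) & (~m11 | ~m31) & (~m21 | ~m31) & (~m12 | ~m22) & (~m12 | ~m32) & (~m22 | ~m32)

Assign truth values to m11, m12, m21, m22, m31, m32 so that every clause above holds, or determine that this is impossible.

Suppose m11 = 1.
(~m21) alone gives m21 = 0.
(m22) alone gives m22 = 1.
(~m31) alone gives m31 = 0.
(m32) alone gives m32 = 1.
Now (~m32) is unsatisfied and unit — conflict.
So m11 must be the other value — set m11 = 0.
(m12) alone gives m12 = 1.
(~m22) alone gives m22 = 0.
(m21) alone gives m21 = 1.
(~m31) alone gives m31 = 0.
(m32) alone gives m32 = 1.
Now (~m32) is unsatisfied and unit — conflict.
Both values of m11 lead to a conflict.

UNSATISFIABLE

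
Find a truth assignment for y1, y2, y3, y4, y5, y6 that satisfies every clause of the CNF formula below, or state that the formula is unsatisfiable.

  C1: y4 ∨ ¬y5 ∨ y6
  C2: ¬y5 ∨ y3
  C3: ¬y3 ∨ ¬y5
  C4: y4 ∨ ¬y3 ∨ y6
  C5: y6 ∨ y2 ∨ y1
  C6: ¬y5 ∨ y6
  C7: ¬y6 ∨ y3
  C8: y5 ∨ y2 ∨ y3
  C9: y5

Unit clause (y5) forces y5 = True.
Unit clause (y3) forces y3 = True.
Now (¬y3) is unsatisfied and unit — conflict.

UNSATISFIABLE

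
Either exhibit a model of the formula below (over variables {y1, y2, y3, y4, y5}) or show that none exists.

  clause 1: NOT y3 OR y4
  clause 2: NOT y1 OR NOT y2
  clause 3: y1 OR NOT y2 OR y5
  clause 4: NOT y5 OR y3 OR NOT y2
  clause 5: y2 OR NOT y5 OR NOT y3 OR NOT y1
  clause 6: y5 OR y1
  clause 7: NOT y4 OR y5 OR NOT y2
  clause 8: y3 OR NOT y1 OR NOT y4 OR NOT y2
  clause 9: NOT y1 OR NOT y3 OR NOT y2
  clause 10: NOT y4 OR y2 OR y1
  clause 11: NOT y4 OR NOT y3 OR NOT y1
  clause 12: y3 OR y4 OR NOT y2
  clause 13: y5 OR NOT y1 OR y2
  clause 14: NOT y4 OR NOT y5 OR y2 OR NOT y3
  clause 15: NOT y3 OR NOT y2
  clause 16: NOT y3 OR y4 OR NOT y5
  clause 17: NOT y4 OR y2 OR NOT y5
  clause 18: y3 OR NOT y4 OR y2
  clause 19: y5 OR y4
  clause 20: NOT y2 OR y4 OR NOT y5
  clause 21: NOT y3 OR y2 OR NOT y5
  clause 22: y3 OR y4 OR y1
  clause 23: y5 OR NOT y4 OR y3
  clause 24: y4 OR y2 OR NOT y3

Try y3 = false.
Try y1 = true.
Unit clause (NOT y2) forces y2 = false.
Unit clause (y5) forces y5 = true.
Unit clause (NOT y4) forces y4 = false.
Every clause now holds.

y1=true; y2=false; y3=false; y4=false; y5=true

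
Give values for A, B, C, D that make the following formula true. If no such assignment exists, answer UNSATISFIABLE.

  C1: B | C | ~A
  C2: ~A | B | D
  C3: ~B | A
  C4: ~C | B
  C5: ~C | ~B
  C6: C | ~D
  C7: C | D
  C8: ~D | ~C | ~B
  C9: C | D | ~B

Branch on B: set B = 0.
The clause (~C) is unit, so C = 0.
The clause (~A) is unit, so A = 0.
The clause (~D) is unit, so D = 0.
But (D) is also a unit clause — contradiction.
Undo B and try B = 1.
The clause (A) is unit, so A = 1.
The clause (~C) is unit, so C = 0.
The clause (~D) is unit, so D = 0.
But (D) is also a unit clause — contradiction.
Neither B = 1 nor B = 0 works.

UNSATISFIABLE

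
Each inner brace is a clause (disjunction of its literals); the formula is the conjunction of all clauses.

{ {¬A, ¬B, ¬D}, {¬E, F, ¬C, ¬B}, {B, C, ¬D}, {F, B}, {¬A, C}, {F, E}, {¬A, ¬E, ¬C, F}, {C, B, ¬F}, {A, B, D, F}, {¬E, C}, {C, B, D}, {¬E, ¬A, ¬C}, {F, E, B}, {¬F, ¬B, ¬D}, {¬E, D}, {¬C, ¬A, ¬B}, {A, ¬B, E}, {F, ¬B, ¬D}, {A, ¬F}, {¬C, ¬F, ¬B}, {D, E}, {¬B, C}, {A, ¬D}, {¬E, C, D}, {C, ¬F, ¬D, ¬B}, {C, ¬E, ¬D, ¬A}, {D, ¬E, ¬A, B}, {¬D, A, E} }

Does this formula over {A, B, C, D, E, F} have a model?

Try F = True.
From the singleton clause (A), A = True.
From the singleton clause (C), C = True.
From the singleton clause (¬E), E = False.
From the singleton clause (¬B), B = False.
From the singleton clause (D), D = True.
All clauses are satisfied.
A satisfying assignment: A: True, B: False, C: True, D: True, E: False, F: True.

Yes, satisfiable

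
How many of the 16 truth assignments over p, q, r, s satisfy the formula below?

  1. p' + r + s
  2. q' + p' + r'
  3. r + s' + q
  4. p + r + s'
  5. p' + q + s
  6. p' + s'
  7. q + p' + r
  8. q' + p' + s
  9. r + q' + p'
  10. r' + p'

6

There are 2^4 = 16 truth assignments over (p, q, r, s).
Check each against the 10 clauses (columns in the order p, q, r, s):
  F F F F  ✓ satisfies all
  F F F T  ✗ fails (r + s' + q)
  F F T F  ✓ satisfies all
  F F T T  ✓ satisfies all
  F T F F  ✓ satisfies all
  F T F T  ✗ fails (p + r + s')
  F T T F  ✓ satisfies all
  F T T T  ✓ satisfies all
  T F F F  ✗ fails (p' + r + s)
  T F F T  ✗ fails (r + s' + q)
  T F T F  ✗ fails (p' + q + s)
  T F T T  ✗ fails (p' + s')
  T T F F  ✗ fails (p' + r + s)
  T T F T  ✗ fails (p' + s')
  T T T F  ✗ fails (q' + p' + r')
  T T T T  ✗ fails (q' + p' + r')
6 of the 16 rows are models.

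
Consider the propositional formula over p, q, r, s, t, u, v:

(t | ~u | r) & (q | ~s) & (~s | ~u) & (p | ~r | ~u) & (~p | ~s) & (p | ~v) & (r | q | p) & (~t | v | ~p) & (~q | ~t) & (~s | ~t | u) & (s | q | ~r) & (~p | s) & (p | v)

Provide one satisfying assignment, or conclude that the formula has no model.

UNSATISFIABLE

Branch on q: set q = 1.
The clause (~t) is unit, so t = 0.
Branch on u: set u = 0.
Branch on p: set p = 0.
The clause (~v) is unit, so v = 0.
That conflicts with the unit clause (v).
That branch fails; take p = 1 instead.
The clause (~s) is unit, so s = 0.
That conflicts with the unit clause (s).
Neither p = 1 nor p = 0 works.
That branch fails; take u = 1 instead.
The clause (r) is unit, so r = 1.
The clause (~s) is unit, so s = 0.
The clause (p) is unit, so p = 1.
That conflicts with the unit clause (~p).
Neither u = 1 nor u = 0 works.
That branch fails; take q = 0 instead.
The clause (~s) is unit, so s = 0.
The clause (~r) is unit, so r = 0.
The clause (p) is unit, so p = 1.
That conflicts with the unit clause (~p).
Neither q = 1 nor q = 0 works.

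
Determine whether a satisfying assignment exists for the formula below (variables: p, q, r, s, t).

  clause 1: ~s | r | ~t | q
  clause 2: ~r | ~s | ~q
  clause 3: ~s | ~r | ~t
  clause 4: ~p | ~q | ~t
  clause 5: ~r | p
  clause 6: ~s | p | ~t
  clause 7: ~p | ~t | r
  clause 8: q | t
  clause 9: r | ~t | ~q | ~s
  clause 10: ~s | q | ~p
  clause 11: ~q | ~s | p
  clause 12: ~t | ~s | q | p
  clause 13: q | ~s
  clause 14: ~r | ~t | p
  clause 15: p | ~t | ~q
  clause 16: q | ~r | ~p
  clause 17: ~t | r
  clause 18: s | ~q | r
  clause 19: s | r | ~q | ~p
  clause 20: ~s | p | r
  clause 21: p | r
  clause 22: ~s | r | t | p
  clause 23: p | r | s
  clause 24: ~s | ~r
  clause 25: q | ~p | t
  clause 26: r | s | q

Yes

Case r = 0:
Unit clause (~t) forces t = 0.
Unit clause (q) forces q = 1.
Unit clause (s) forces s = 1.
Unit clause (p) forces p = 1.
This assignment satisfies each clause.
A satisfying assignment: p: 1, q: 1, r: 0, s: 1, t: 0.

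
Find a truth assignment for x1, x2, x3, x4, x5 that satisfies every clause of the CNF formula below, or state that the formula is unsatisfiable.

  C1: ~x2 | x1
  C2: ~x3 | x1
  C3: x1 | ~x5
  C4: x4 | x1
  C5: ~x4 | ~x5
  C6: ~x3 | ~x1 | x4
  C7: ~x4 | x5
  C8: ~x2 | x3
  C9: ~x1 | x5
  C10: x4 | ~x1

UNSATISFIABLE

Suppose x2 = 0.
Suppose x3 = 0.
Suppose x1 = 1.
From the singleton clause (x5), x5 = 1.
From the singleton clause (~x4), x4 = 0.
Now (x4) is unsatisfied and unit — conflict.
So x1 must be the other value — set x1 = 0.
From the singleton clause (~x5), x5 = 0.
From the singleton clause (x4), x4 = 1.
Now (~x4) is unsatisfied and unit — conflict.
Either choice for x1 ends in contradiction.
So x3 must be the other value — set x3 = 1.
From the singleton clause (x1), x1 = 1.
From the singleton clause (x4), x4 = 1.
From the singleton clause (~x5), x5 = 0.
Now (x5) is unsatisfied and unit — conflict.
Either choice for x3 ends in contradiction.
So x2 must be the other value — set x2 = 1.
From the singleton clause (x1), x1 = 1.
From the singleton clause (x3), x3 = 1.
From the singleton clause (x4), x4 = 1.
From the singleton clause (~x5), x5 = 0.
Now (x5) is unsatisfied and unit — conflict.
Either choice for x2 ends in contradiction.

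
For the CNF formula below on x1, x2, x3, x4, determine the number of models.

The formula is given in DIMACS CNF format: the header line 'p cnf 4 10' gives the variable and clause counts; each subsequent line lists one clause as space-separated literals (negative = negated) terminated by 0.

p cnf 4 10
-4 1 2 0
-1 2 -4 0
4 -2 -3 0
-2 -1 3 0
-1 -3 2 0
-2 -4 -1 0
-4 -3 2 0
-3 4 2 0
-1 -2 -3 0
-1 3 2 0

4

There are 2^4 = 16 truth assignments over (x1, x2, x3, x4).
Check each against the 10 clauses (columns in the order x1, x2, x3, x4):
  F F F F  ✓ satisfies all
  F F F T  ✗ fails (¬x4 ∨ x1 ∨ x2)
  F F T F  ✗ fails (¬x3 ∨ x4 ∨ x2)
  F F T T  ✗ fails (¬x4 ∨ x1 ∨ x2)
  F T F F  ✓ satisfies all
  F T F T  ✓ satisfies all
  F T T F  ✗ fails (x4 ∨ ¬x2 ∨ ¬x3)
  F T T T  ✓ satisfies all
  T F F F  ✗ fails (¬x1 ∨ x3 ∨ x2)
  T F F T  ✗ fails (¬x1 ∨ x2 ∨ ¬x4)
  T F T F  ✗ fails (¬x1 ∨ ¬x3 ∨ x2)
  T F T T  ✗ fails (¬x1 ∨ x2 ∨ ¬x4)
  T T F F  ✗ fails (¬x2 ∨ ¬x1 ∨ x3)
  T T F T  ✗ fails (¬x2 ∨ ¬x1 ∨ x3)
  T T T F  ✗ fails (x4 ∨ ¬x2 ∨ ¬x3)
  T T T T  ✗ fails (¬x2 ∨ ¬x4 ∨ ¬x1)
4 of the 16 rows are models.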